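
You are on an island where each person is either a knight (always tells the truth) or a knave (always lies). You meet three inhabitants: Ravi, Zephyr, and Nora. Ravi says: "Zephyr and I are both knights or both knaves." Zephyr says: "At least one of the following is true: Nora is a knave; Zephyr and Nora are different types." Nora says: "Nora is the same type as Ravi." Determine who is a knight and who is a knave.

Ravi is a knight, Zephyr is a knight, and Nora is a knave.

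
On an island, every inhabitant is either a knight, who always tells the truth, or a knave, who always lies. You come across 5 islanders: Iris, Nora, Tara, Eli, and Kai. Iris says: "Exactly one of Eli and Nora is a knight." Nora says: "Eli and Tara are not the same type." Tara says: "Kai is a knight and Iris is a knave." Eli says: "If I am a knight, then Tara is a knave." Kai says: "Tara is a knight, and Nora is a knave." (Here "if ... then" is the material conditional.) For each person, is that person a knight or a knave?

Iris is a knave, Nora is a knight, Tara is a knave, Eli is a knight, and Kai is a knave.

Suppose Iris is a knight. Then Iris's statement "exactly one of Eli and Nora is a knight" would have to be true. Checking the 16 ways to assign the others, none is consistent with every speaker.
(For instance, with Nora=knight, Tara=knave, Eli=knight, Kai=knave, Iris's claim "exactly one of Eli and Nora is a knight" comes out false where it would need to be true.)
So Iris must be a knave, making "exactly one of Eli and Nora is a knight" false. Taking Iris=knave, Nora=knight, Tara=knave, Eli=knight, Kai=knave, each remaining statement checks out:
  Nora (knight): "Eli and Tara are not the same type" — true. ✓
  Tara (knave): "Kai is a knight and Iris is a knave" — false. ✓
  Eli (knight): "if I am a knight, then Tara is a knave" — true. ✓
  Kai (knave): "Tara is a knight, and Nora is a knave" — false. ✓
This is the unique consistent assignment.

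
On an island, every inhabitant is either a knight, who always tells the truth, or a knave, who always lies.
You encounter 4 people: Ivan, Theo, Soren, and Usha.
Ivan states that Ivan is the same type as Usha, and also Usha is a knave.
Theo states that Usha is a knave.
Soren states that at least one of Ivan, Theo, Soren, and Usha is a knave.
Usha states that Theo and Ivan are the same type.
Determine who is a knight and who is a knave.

Ivan is a knave, Theo is a knave, Soren is a knight, and Usha is a knight.

Suppose Ivan is a knight. Then Ivan's statement "Ivan is the same type as Usha, and also Usha is a knave" would have to be true. Checking the 8 ways to assign the others, none is consistent with every speaker.
(For instance, with Theo=knave, Soren=knight, Usha=knight, Ivan's claim "Ivan is the same type as Usha, and also Usha is a knave" comes out false where it would need to be true.)
So Ivan must be a knave, making "Ivan is the same type as Usha, and also Usha is a knave" false. Taking Ivan=knave, Theo=knave, Soren=knight, Usha=knight, each remaining statement checks out:
  Theo (knave): "Usha is a knave" — false. ✓
  Soren (knight): "at least one of Ivan, Theo, Soren, and Usha is a knave" — true. ✓
  Usha (knight): "Theo and Ivan are the same type" — true. ✓
This is the unique consistent assignment.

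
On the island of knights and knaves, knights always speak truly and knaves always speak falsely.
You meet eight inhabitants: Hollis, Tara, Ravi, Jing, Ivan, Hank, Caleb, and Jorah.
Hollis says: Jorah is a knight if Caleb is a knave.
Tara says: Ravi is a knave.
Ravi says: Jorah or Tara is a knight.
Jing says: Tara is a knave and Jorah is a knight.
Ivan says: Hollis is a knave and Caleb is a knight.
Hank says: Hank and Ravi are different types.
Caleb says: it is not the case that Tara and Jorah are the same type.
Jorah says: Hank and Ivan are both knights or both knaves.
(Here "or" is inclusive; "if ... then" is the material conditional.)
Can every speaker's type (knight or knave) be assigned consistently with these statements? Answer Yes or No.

No

Checking all 256 assignments, each has at least one speaker whose statement's truth value contradicts their type.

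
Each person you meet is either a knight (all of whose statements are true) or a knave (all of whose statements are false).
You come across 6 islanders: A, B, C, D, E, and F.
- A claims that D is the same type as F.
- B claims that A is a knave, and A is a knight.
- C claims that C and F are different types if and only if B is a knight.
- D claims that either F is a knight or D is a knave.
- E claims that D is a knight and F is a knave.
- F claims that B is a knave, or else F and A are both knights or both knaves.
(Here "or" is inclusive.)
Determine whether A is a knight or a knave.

A is a knight.

Consistent assignments: {A=knight, B=knave, C=knight, D=knight, E=knave, F=knight}; {A=knight, B=knave, C=knave, D=knight, E=knave, F=knight}
In every consistent assignment, A is a knight.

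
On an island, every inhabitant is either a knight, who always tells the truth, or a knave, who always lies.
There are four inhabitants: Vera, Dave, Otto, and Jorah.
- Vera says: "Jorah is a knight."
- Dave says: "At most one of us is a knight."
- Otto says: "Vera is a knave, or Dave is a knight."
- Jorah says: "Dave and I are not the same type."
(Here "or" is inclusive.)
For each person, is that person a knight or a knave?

Vera (knight): "Jorah is a knight" — true. ✓
Dave is a knave, and the claim "at most one of us is a knight" is indeed false.
Otto is a knave, so "Vera is a knave, or Dave is a knight" must be false — and it is.
As a knight, Jorah's statement "Dave and I are not the same type" should be true; it is.

Vera is a knight, Dave is a knave, Otto is a knave, and Jorah is a knight.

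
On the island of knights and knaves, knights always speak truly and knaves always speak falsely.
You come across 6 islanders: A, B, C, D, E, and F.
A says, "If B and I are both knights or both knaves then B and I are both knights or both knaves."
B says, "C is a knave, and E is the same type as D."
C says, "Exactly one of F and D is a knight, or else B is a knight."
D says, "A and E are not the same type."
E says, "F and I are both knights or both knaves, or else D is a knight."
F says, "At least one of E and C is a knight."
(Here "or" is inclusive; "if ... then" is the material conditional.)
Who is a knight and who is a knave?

Knights: A, C, E, and F. Knaves: B and D.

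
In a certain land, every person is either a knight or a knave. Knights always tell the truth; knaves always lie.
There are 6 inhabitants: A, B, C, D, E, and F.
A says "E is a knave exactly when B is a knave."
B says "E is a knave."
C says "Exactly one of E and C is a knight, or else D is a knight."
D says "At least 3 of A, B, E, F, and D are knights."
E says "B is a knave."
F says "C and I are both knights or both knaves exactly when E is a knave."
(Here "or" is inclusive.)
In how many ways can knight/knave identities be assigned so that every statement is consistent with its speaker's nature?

3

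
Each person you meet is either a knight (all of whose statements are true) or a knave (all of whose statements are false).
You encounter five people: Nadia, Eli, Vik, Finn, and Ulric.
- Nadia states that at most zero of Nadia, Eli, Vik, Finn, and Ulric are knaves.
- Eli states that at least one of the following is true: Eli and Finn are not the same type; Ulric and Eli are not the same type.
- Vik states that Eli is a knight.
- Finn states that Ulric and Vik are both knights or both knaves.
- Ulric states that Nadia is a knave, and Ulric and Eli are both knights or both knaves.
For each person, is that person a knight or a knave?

Knights: Eli and Vik. Knaves: Nadia, Finn, and Ulric.

Suppose Nadia is a knight. Then Nadia's statement "at most zero of Nadia, Eli, Vik, Finn, and Ulric are knaves" would have to be true. Checking the 16 ways to assign the others, none is consistent with every speaker.
(For instance, with Eli=knight, Vik=knight, Finn=knave, Ulric=knave, Nadia's claim "at most zero of Nadia, Eli, Vik, Finn, and Ulric are knaves" comes out false where it would need to be true.)
So Nadia must be a knave, making "at most zero of Nadia, Eli, Vik, Finn, and Ulric are knaves" false. Taking Nadia=knave, Eli=knight, Vik=knight, Finn=knave, Ulric=knave, each remaining statement checks out:
  Eli (knight): "at least one of the following is true: Eli and Finn are not the same type; Ulric and Eli are not the same type" — true. ✓
  Vik (knight): "Eli is a knight" — true. ✓
  Finn (knave): "Ulric and Vik are both knights or both knaves" — false. ✓
  Ulric (knave): "Nadia is a knave, and Ulric and Eli are both knights or both knaves" — false. ✓
This is the unique consistent assignment.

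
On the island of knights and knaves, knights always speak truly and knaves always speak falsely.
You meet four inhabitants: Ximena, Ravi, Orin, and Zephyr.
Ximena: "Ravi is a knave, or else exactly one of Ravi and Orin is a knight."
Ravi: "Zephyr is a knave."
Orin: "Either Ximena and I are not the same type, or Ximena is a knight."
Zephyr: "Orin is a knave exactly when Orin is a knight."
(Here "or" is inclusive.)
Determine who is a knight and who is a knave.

Ximena is a knave, Ravi is a knight, Orin is a knight, and Zephyr is a knave.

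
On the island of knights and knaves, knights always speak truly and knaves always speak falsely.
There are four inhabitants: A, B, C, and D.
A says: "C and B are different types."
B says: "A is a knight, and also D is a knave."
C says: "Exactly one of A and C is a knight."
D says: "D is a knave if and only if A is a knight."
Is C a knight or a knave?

C is a knave.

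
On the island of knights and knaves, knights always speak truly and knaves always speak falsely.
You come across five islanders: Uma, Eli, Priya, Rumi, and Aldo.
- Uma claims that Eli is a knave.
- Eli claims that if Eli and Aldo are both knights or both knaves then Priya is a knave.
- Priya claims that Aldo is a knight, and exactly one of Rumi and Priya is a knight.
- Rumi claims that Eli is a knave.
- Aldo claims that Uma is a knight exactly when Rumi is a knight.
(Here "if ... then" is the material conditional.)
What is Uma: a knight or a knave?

Uma is a knave.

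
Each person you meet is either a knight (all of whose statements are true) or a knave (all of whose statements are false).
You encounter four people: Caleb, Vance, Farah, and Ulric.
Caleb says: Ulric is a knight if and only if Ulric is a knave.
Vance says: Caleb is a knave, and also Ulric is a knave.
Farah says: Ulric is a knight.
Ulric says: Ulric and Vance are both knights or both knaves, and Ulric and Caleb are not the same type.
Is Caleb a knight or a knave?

Caleb is a knave.

Consistent assignments: {Caleb=knave, Vance=knight, Farah=knave, Ulric=knave}
In every consistent assignment, Caleb is a knave.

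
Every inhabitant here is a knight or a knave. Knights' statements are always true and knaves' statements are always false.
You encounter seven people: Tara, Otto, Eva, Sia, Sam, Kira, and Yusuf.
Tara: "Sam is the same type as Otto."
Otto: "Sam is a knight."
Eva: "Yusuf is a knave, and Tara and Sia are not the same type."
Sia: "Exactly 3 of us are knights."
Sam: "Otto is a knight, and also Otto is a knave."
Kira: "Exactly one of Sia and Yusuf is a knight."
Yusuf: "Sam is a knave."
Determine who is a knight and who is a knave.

Tara is a knight, Otto is a knave, Eva is a knave, Sia is a knight, Sam is a knave, Kira is a knave, and Yusuf is a knight.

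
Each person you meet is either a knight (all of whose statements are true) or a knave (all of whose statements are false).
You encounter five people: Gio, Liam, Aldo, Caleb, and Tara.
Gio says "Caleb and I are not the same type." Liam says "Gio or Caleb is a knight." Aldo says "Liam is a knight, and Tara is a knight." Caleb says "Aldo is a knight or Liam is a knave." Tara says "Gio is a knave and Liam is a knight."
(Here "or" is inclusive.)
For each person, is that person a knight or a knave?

Gio is a knight; "Caleb and I are not the same type" is True, as required.
Since Liam is a knight, "Gio or Caleb is a knight" needs to be True, which holds.
Aldo is a knave, and the claim "Liam is a knight, and Tara is a knight" is indeed false.
Caleb (knave): "Aldo is a knight or Liam is a knave" — false. ✓
Tara is a knave; "Gio is a knave and Liam is a knight" is false, as required.

Gio is a knight, Liam is a knight, Aldo is a knave, Caleb is a knave, and Tara is a knave.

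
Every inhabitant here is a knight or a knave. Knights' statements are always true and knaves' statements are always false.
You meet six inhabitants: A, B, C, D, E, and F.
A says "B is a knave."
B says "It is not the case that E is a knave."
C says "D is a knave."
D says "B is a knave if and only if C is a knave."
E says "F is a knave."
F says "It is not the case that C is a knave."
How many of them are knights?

3

The unique consistent assignment is A=knight, B=knave, C=knight, D=knave, E=knave, F=knight.
That has 3 knights.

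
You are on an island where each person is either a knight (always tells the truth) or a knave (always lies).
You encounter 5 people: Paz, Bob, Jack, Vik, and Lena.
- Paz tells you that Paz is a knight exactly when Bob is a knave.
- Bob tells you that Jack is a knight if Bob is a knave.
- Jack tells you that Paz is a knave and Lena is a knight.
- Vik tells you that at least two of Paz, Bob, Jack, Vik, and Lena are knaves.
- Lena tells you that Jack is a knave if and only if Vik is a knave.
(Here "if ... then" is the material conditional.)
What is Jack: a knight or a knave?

Consistent assignments: {Paz=knight, Bob=knave, Jack=knave, Vik=knight, Lena=knave}; {Paz=knave, Bob=knave, Jack=knave, Vik=knight, Lena=knave}
In every consistent assignment, Jack is a knave.

Jack is a knave.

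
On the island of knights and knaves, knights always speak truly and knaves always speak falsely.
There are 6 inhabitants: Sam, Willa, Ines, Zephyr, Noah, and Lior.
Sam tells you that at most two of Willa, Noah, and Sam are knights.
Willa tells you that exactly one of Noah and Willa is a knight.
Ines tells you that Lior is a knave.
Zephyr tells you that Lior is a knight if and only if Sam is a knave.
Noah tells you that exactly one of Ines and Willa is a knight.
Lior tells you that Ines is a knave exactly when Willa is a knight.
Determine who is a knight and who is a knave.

Sam is a knight, Willa is a knight, Ines is a knight, Zephyr is a knight, Noah is a knave, and Lior is a knave.

Sam is a knight, and the claim "at most two of Willa, Noah, and Sam are knights" is indeed true.
Willa (knight): "exactly one of Noah and Willa is a knight" — true. ✓
Ines is a knight, so "Lior is a knave" must be true — and it is.
Zephyr (knight): "Lior is a knight if and only if Sam is a knave" — true. ✓
Noah is a knave; "exactly one of Ines and Willa is a knight" is False, as required.
Lior is a knave, and the claim "Ines is a knave exactly when Willa is a knight" is indeed False.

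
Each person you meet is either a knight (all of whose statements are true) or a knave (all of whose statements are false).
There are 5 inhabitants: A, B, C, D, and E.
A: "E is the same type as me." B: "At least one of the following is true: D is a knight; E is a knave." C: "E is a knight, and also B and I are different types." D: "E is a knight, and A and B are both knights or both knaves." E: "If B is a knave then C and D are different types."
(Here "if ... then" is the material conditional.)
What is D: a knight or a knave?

D is a knave.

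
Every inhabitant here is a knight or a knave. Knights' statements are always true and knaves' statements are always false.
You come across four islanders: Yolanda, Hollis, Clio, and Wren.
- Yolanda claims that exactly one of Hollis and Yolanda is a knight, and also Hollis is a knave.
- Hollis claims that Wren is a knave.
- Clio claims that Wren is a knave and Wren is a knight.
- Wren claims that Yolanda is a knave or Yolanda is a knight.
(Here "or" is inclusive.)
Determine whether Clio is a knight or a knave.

Clio is a knave.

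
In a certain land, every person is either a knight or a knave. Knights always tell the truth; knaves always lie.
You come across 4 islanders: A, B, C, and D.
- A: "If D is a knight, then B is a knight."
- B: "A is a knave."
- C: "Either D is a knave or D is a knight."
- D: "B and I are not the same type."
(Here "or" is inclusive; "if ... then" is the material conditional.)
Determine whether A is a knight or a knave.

A is a knight.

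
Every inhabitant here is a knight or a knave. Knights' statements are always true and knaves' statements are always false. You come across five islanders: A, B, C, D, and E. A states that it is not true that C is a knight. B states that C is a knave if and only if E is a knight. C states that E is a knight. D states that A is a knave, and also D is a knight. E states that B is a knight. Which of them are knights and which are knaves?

Knights: A. Knaves: B, C, D, and E.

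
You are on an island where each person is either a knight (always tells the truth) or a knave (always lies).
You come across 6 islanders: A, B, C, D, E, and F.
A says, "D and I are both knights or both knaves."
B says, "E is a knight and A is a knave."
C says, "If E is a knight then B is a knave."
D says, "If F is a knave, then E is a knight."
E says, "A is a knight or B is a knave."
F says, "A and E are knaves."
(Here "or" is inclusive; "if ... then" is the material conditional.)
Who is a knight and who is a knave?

A (knight): "D and I are both knights or both knaves" — True. ✓
B (knave): "E is a knight and A is a knave" — False. ✓
C is a knight, and the claim "if E is a knight then B is a knave" is indeed True.
D (knight): "if F is a knave, then E is a knight" — True. ✓
Since E is a knight, "A is a knight or B is a knave" needs to be True, which holds.
F is a knave, so "A and E are knaves" must be False — and it is.

Knights: A, C, D, and E. Knaves: B and F.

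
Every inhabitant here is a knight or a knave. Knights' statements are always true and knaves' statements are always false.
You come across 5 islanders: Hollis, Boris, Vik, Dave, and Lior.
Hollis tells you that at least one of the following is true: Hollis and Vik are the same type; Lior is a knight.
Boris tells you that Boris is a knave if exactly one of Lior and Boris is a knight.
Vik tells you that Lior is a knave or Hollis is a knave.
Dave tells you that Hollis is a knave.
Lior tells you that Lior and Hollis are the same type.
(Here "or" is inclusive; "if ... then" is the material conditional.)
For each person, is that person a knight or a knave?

Hollis is a knight, Boris is a knight, Vik is a knave, Dave is a knave, and Lior is a knight.

Suppose Hollis is a knave. Then Hollis's statement "at least one of the following is true: Hollis and Vik are the same type; Lior is a knight" would have to be false. Checking the 16 ways to assign the others, none is consistent with every speaker.
(For instance, with Boris=knight, Vik=knave, Dave=knave, Lior=knight, Hollis's claim "at least one of the following is true: Hollis and Vik are the same type; Lior is a knight" comes out true where it would need to be false.)
So Hollis must be a knight, making "at least one of the following is true: Hollis and Vik are the same type; Lior is a knight" true. Taking Hollis=knight, Boris=knight, Vik=knave, Dave=knave, Lior=knight, each remaining statement checks out:
  Boris (knight): "Boris is a knave if exactly one of Lior and Boris is a knight" — true. ✓
  Vik (knave): "Lior is a knave or Hollis is a knave" — false. ✓
  Dave (knave): "Hollis is a knave" — false. ✓
  Lior (knight): "Lior and Hollis are the same type" — true. ✓
This is the unique consistent assignment.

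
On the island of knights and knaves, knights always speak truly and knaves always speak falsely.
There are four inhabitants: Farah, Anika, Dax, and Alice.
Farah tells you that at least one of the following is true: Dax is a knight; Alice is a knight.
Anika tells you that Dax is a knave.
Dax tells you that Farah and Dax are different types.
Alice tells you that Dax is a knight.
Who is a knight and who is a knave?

Farah is a knave, and the claim "at least one of the following is true: Dax is a knight; Alice is a knight" is indeed False.
Anika is a knight, so "Dax is a knave" must be True — and it is.
Dax is a knave; "Farah and Dax are different types" is False, as required.
Alice is a knave, so "Dax is a knight" must be False — and it is.

Farah is a knave, Anika is a knight, Dax is a knave, and Alice is a knave.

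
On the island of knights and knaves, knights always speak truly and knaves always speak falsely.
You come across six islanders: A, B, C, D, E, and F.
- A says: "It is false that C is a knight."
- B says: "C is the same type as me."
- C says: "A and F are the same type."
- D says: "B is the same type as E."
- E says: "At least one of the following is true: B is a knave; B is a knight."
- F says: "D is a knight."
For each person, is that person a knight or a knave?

A is a knave, so "it is false that C is a knight" must be False — and it is.
Since B is a knave, "C is the same type as me" needs to be False, which holds.
As a knight, C's statement "A and F are the same type" should be True; it is.
D is a knave, and the claim "B is the same type as E" is indeed False.
E is a knight; "at least one of the following is true: B is a knave; B is a knight" is True, as required.
Since F is a knave, "D is a knight" needs to be False, which holds.

A is a knave, B is a knave, C is a knight, D is a knave, E is a knight, and F is a knave.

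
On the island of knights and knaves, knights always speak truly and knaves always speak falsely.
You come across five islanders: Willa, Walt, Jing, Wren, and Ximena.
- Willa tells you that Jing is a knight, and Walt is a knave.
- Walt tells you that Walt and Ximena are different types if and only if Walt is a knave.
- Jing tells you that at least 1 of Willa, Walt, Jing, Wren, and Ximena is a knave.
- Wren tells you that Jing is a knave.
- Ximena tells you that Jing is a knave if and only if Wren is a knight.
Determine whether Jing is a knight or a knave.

Jing is a knight.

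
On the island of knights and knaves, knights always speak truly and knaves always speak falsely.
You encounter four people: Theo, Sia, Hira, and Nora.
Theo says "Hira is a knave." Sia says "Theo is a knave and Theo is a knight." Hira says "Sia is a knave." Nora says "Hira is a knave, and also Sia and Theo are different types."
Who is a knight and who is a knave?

Theo is a knave, Sia is a knave, Hira is a knight, and Nora is a knave.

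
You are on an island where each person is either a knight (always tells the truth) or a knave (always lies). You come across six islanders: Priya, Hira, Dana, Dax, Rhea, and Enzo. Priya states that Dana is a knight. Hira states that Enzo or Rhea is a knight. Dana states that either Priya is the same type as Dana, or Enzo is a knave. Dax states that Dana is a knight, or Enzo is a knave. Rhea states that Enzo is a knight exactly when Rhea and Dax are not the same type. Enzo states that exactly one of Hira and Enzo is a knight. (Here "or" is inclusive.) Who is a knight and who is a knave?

Priya is a knight, and the claim "Dana is a knight" is indeed True.
Hira is a knave, and the claim "Enzo or Rhea is a knight" is indeed False.
Dana (knight): "either Priya is the same type as Dana, or Enzo is a knave" — True. ✓
Since Dax is a knight, "Dana is a knight, or Enzo is a knave" needs to be True, which holds.
Rhea is a knave, so "Enzo is a knight exactly when Rhea and Dax are not the same type" must be False — and it is.
Enzo is a knave, so "exactly one of Hira and Enzo is a knight" must be False — and it is.

Knights: Priya, Dana, and Dax. Knaves: Hira, Rhea, and Enzo.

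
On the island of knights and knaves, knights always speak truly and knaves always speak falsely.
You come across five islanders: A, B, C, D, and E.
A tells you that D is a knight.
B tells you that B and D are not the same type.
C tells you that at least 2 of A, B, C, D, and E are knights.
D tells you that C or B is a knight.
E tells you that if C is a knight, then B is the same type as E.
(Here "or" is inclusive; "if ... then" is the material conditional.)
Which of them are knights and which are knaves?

Since A is a knave, "D is a knight" needs to be false, which holds.
B is a knave; "B and D are not the same type" is false, as required.
As a knave, C's statement "at least 2 of A, B, C, D, and E are knights" should be false; it is.
Since D is a knave, "C or B is a knight" needs to be false, which holds.
Since E is a knight, "if C is a knight, then B is the same type as E" needs to be true, which holds.

Knights: E. Knaves: A, B, C, and D.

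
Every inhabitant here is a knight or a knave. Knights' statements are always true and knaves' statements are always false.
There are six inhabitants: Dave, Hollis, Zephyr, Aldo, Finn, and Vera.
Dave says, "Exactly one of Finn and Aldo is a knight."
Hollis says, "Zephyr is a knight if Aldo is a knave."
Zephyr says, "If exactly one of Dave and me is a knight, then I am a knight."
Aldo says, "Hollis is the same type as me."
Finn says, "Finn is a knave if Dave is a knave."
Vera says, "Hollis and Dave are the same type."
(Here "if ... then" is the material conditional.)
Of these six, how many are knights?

5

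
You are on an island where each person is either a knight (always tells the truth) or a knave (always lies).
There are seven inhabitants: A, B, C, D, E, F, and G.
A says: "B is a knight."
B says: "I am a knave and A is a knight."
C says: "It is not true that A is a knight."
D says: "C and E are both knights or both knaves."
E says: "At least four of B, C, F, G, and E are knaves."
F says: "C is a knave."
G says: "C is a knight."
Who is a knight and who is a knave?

A is a knave, B is a knave, C is a knight, D is a knave, E is a knave, F is a knave, and G is a knight.

A (knave): "B is a knight" — False. ✓
B is a knave, and the claim "I am a knave and A is a knight" is indeed False.
As a knight, C's statement "it is not true that A is a knight" should be True; it is.
D is a knave, so "C and E are both knights or both knaves" must be False — and it is.
E is a knave; "at least four of B, C, F, G, and E are knaves" is False, as required.
As a knave, F's statement "C is a knave" should be False; it is.
G (knight): "C is a knight" — True. ✓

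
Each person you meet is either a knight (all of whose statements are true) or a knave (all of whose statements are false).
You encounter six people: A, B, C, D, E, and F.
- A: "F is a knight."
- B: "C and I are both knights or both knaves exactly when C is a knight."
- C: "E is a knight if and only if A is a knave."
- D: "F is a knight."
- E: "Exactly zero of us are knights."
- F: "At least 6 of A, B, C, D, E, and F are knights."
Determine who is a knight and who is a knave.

A is a knave, B is a knight, C is a knave, D is a knave, E is a knave, and F is a knave.

A (knave): "F is a knight" — False. ✓
B is a knight, and the claim "C and I are both knights or both knaves exactly when C is a knight" is indeed True.
C (knave): "E is a knight if and only if A is a knave" — False. ✓
D is a knave, so "F is a knight" must be False — and it is.
E is a knave, so "exactly zero of us are knights" must be False — and it is.
F is a knave, so "at least 6 of A, B, C, D, E, and F are knights" must be False — and it is.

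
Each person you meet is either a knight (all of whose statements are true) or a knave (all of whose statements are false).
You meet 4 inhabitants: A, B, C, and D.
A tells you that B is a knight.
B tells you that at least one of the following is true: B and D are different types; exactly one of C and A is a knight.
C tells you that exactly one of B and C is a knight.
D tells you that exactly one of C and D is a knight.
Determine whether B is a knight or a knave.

B is a knave.

Consistent assignments: {A=knave, B=knave, C=knave, D=knave}
In every consistent assignment, B is a knave.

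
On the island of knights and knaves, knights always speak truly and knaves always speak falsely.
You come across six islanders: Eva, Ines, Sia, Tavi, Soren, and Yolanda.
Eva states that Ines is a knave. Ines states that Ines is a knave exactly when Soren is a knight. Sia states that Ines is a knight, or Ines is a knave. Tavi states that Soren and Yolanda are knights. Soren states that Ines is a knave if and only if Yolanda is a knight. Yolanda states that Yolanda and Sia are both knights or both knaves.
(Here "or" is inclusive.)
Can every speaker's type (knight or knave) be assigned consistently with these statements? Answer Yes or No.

Yes

One consistent assignment: Eva=knight, Ines=knave, Sia=knight, Tavi=knave, Soren=knave, Yolanda=knave.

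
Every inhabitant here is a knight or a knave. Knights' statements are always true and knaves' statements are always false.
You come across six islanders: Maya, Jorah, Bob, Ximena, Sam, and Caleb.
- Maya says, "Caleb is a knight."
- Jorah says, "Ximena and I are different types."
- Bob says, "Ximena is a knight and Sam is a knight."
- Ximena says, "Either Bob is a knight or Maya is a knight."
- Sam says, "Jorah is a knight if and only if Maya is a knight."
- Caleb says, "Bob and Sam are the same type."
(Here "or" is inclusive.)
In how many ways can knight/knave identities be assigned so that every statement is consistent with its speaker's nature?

1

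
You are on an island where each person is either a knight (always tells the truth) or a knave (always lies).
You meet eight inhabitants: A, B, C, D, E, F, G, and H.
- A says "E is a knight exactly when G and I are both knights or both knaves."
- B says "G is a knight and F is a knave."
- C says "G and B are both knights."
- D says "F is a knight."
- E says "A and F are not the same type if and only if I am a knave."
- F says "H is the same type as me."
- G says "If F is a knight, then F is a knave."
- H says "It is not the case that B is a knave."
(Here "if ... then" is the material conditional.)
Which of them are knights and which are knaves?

A is a knave, B is a knight, C is a knight, D is a knave, E is a knight, F is a knave, G is a knight, and H is a knight.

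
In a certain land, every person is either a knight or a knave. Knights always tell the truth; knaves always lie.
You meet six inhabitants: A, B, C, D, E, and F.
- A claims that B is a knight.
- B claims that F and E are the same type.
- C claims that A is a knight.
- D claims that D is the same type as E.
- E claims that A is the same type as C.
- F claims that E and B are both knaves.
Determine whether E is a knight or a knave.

E is a knight.

Consistent assignments: {A=knave, B=knave, C=knave, D=knight, E=knight, F=knave}; {A=knave, B=knave, C=knave, D=knave, E=knight, F=knave}
In every consistent assignment, E is a knight.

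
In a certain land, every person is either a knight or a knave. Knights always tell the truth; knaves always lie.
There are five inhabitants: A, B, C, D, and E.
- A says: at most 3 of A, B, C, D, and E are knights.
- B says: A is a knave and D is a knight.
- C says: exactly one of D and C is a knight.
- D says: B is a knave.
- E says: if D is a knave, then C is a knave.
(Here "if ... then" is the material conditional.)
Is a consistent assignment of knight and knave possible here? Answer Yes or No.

No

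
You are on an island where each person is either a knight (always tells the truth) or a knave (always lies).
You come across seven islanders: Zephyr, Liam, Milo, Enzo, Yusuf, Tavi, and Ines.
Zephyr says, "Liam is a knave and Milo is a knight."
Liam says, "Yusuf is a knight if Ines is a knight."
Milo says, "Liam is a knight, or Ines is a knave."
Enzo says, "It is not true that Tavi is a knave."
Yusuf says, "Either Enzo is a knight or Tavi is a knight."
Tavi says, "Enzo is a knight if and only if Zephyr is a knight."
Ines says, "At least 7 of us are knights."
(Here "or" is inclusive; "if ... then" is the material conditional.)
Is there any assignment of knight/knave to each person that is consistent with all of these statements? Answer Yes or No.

Checking all 128 assignments, each has at least one speaker whose statement's truth value contradicts their type.

No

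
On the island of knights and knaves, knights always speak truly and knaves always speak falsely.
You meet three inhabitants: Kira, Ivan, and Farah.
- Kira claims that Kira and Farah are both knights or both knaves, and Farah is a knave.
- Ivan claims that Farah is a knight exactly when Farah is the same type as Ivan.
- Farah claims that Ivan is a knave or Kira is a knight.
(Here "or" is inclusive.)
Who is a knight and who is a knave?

Kira is a knave, so "Kira and Farah are both knights or both knaves, and Farah is a knave" must be false — and it is.
As a knave, Ivan's statement "Farah is a knight exactly when Farah is the same type as Ivan" should be false; it is.
Farah (knight): "Ivan is a knave or Kira is a knight" — true. ✓

Kira is a knave, Ivan is a knave, and Farah is a knight.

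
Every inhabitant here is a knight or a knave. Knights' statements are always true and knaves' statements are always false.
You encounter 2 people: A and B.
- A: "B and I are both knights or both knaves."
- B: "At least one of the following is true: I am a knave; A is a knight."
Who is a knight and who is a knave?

Knights: A and B. Knaves: none.

As a knight, A's statement "B and I are both knights or both knaves" should be true; it is.
B is a knight; "at least one of the following is true: I am a knave; A is a knight" is true, as required.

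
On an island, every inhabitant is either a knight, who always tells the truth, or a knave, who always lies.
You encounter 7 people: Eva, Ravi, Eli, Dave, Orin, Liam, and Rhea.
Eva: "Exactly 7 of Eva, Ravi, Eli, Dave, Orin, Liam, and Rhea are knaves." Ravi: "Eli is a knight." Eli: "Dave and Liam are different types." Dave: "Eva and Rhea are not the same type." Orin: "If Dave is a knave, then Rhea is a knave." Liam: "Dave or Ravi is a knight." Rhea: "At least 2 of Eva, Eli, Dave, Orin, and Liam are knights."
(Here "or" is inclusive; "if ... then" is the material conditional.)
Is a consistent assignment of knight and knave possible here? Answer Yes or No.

One consistent assignment: Eva=knave, Ravi=knave, Eli=knave, Dave=knight, Orin=knight, Liam=knight, Rhea=knight.

Yes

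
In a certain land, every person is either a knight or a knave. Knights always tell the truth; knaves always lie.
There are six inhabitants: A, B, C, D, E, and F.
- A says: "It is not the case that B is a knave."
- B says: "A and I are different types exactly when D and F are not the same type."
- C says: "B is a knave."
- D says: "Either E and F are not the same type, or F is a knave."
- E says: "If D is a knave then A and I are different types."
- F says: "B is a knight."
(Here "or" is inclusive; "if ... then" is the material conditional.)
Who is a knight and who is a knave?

Knights: C, D, and E. Knaves: A, B, and F.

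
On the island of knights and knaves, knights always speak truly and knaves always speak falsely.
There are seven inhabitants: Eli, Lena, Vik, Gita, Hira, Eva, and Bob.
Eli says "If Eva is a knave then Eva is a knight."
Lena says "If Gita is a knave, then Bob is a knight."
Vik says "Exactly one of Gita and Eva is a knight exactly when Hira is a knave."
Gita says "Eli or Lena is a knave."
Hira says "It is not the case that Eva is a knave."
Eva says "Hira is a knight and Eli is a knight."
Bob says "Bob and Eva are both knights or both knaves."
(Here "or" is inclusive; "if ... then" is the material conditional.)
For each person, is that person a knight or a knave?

Knights: Eli, Lena, Hira, Eva, and Bob. Knaves: Vik and Gita.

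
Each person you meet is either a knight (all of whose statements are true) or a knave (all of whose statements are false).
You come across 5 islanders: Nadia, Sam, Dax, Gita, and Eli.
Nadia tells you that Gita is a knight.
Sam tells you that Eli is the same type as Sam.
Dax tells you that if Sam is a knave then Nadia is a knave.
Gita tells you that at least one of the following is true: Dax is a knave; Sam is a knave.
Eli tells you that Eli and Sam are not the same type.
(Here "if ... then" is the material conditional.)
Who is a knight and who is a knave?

Nadia is a knight, Sam is a knave, Dax is a knave, Gita is a knight, and Eli is a knight.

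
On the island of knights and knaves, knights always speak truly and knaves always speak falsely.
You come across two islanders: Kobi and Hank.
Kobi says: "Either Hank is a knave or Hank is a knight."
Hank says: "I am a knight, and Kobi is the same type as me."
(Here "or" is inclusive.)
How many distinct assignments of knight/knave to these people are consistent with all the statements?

Consistent assignments:
  Kobi=knight, Hank=knight
  Kobi=knight, Hank=knave

2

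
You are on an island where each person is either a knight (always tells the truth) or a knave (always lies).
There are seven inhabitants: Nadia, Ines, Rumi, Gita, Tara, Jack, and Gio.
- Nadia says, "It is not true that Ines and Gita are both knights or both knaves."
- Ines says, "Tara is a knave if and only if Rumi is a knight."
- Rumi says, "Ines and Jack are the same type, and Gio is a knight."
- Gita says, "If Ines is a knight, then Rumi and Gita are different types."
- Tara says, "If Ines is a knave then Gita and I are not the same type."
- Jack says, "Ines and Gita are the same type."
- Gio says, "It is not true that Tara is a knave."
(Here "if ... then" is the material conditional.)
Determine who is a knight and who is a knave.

Nadia is a knight, Ines is a knight, Rumi is a knave, Gita is a knave, Tara is a knight, Jack is a knave, and Gio is a knight.

Nadia is a knight, so "it is not true that Ines and Gita are both knights or both knaves" must be true — and it is.
Ines is a knight, and the claim "Tara is a knave if and only if Rumi is a knight" is indeed true.
Rumi is a knave, and the claim "Ines and Jack are the same type, and Gio is a knight" is indeed False.
Gita is a knave, and the claim "if Ines is a knight, then Rumi and Gita are different types" is indeed False.
As a knight, Tara's statement "if Ines is a knave then Gita and I are not the same type" should be true; it is.
Jack is a knave, and the claim "Ines and Gita are the same type" is indeed False.
Gio is a knight, so "it is not true that Tara is a knave" must be true — and it is.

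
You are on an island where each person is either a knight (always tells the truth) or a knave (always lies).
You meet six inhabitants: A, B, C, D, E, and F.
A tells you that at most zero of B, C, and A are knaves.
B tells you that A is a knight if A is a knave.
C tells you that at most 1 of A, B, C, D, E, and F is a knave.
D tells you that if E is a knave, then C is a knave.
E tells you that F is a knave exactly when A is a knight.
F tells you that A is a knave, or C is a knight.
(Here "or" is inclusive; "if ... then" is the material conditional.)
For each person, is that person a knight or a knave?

A is a knave; "at most zero of B, C, and A are knaves" is false, as required.
B is a knave, so "A is a knight if A is a knave" must be false — and it is.
C is a knave, so "at most 1 of A, B, C, D, E, and F is a knave" must be false — and it is.
As a knight, D's statement "if E is a knave, then C is a knave" should be true; it is.
E is a knight; "F is a knave exactly when A is a knight" is true, as required.
F is a knight, and the claim "A is a knave, or C is a knight" is indeed true.

A is a knave, B is a knave, C is a knave, D is a knight, E is a knight, and F is a knight.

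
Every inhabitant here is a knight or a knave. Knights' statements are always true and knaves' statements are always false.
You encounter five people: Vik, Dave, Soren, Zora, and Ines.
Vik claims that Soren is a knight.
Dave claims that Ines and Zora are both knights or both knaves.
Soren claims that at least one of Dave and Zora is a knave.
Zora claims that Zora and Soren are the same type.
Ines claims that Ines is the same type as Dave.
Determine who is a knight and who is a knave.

Vik is a knight, Dave is a knight, Soren is a knight, Zora is a knave, and Ines is a knave.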